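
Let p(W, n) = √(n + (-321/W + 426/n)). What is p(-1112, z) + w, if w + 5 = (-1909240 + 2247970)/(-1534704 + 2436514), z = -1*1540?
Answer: -59576/12883 + I*√70564840790290/214060 ≈ -4.6244 + 39.243*I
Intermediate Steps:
z = -1540
p(W, n) = √(n - 321/W + 426/n)
w = -59576/12883 (w = -5 + (-1909240 + 2247970)/(-1534704 + 2436514) = -5 + 338730/901810 = -5 + 338730*(1/901810) = -5 + 4839/12883 = -59576/12883 ≈ -4.6244)
p(-1112, z) + w = √(-1540 - 321/(-1112) + 426/(-1540)) - 59576/12883 = √(-1540 - 321*(-1/1112) + 426*(-1/1540)) - 59576/12883 = √(-1540 + 321/1112 - 213/770) - 59576/12883 = √(-659299643/428120) - 59576/12883 = I*√70564840790290/214060 - 59576/12883 = -59576/12883 + I*√70564840790290/214060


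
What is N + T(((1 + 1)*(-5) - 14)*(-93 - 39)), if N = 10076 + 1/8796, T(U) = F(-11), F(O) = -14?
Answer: 88505353/8796 ≈ 10062.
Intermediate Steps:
T(U) = -14
N = 88628497/8796 (N = 10076 + 1/8796 = 88628497/8796 ≈ 10076.)
N + T(((1 + 1)*(-5) - 14)*(-93 - 39)) = 88628497/8796 - 14 = 88505353/8796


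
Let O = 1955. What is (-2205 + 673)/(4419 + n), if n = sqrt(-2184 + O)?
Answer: -3384954/9763895 + 766*I*sqrt(229)/9763895 ≈ -0.34668 + 0.0011872*I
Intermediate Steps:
n = I*sqrt(229) (n = sqrt(-2184 + 1955) = sqrt(-229) = I*sqrt(229) ≈ 15.133*I)
(-2205 + 673)/(4419 + n) = (-2205 + 673)/(4419 + I*sqrt(229)) = -1532/(4419 + I*sqrt(229))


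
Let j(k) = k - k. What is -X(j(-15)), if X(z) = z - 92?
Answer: 92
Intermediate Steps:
j(k) = 0
X(z) = -92 + z
-X(j(-15)) = -(-92 + 0) = -1*(-92) = 92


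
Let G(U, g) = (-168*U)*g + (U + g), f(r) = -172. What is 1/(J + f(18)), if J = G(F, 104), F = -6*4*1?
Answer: 1/419236 ≈ 2.3853e-6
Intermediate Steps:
F = -24 (F = -24*1 = -24)
G(U, g) = U + g - 168*U*g (G(U, g) = -168*U*g + (U + g) = U + g - 168*U*g)
J = 419408 (J = -24 + 104 - 168*(-24)*104 = -24 + 104 + 419328 = 419408)
1/(J + f(18)) = 1/(419408 - 172) = 1/419236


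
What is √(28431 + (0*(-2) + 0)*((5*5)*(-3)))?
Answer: 27*√39 ≈ 168.61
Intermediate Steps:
√(28431 + (0*(-2) + 0)*((5*5)*(-3))) = √(28431 + (0 + 0)*(25*(-3))) = √(28431 + 0*(-75)) = √(28431 + 0) = √28431 = 27*√39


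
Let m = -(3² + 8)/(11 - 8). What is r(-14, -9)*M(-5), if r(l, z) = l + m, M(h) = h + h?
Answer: 590/3 ≈ 196.67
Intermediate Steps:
M(h) = 2*h
m = -17/3 (m = -(9 + 8)/3 = -17/3 ≈ -5.6667)
r(l, z) = -17/3 + l (r(l, z) = l - 17/3 = -17/3 + l)
r(-14, -9)*M(-5) = (-17/3 - 14)*(2*(-5)) = -59/3*(-10) = 590/3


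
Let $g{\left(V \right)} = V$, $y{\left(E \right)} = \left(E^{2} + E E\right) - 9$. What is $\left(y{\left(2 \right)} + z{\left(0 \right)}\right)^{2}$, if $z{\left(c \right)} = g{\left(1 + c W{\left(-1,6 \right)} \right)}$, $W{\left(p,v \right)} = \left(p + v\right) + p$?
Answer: $0$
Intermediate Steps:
$W{\left(p,v \right)} = v + 2 p$
$y{\left(E \right)} = -9 + 2 E^{2}$ ($y{\left(E \right)} = \left(E^{2} + E^{2}\right) - 9 = 2 E^{2} - 9 = -9 + 2 E^{2}$)
$z{\left(c \right)} = 1 + 4 c$ ($z{\left(c \right)} = 1 + c \left(6 + 2 \left(-1\right)\right) = 1 + c \left(6 - 2\right) = 1 + c 4 = 1 + 4 c$)
$\left(y{\left(2 \right)} + z{\left(0 \right)}\right)^{2} = \left(\left(-9 + 2 \cdot 2^{2}\right) + \left(1 + 4 \cdot 0\right)\right)^{2} = \left(\left(-9 + 2 \cdot 4\right) + \left(1 + 0\right)\right)^{2} = \left(\left(-9 + 8\right) + 1\right)^{2} = \left(-1 + 1\right)^{2} = 0^{2} = 0$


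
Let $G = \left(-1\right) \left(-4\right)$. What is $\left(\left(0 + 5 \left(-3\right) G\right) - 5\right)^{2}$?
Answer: $4225$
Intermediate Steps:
$G = 4$
$\left(\left(0 + 5 \left(-3\right) G\right) - 5\right)^{2} = \left(\left(0 + 5 \left(-3\right) 4\right) - 5\right)^{2} = \left(\left(0 - 60\right) - 5\right)^{2} = \left(-60 - 5\right)^{2} = \left(-65\right)^{2} = 4225$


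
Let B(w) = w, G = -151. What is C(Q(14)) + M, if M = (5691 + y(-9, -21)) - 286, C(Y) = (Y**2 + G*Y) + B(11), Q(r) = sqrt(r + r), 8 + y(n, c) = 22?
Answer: 5458 - 302*sqrt(7) ≈ 4659.0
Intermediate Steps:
y(n, c) = 14 (y(n, c) = -8 + 22 = 14)
Q(r) = sqrt(2)*sqrt(r) (Q(r) = sqrt(2*r) = sqrt(2)*sqrt(r))
C(Y) = 11 + Y**2 - 151*Y (C(Y) = (Y**2 - 151*Y) + 11 = 11 + Y**2 - 151*Y)
M = 5419 (M = (5691 + 14) - 286 = 5705 - 286 = 5419)
C(Q(14)) + M = (11 + (sqrt(2)*sqrt(14))**2 - 151*sqrt(2)*sqrt(14)) + 5419 = (11 + (2*sqrt(7))**2 - 302*sqrt(7)) + 5419 = (11 + 28 - 302*sqrt(7)) + 5419 = (39 - 302*sqrt(7)) + 5419 = 5458 - 302*sqrt(7)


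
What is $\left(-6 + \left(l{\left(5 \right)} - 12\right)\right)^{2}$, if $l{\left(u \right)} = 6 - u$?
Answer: $289$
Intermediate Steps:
$\left(-6 + \left(l{\left(5 \right)} - 12\right)\right)^{2} = \left(-6 + \left(\left(6 - 5\right) - 12\right)\right)^{2} = \left(-6 + \left(1 - 12\right)\right)^{2} = \left(-6 - 11\right)^{2} = \left(-17\right)^{2} = 289$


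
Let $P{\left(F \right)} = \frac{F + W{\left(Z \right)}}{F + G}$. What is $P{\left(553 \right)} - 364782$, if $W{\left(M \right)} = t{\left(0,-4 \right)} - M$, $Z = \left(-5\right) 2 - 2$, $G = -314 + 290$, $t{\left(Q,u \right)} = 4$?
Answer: $- \frac{192969109}{529} \approx -3.6478 \cdot 10^{5}$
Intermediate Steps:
$G = -24$
$Z = -12$ ($Z = -10 - 2 = -12$)
$W{\left(M \right)} = 4 - M$
$P{\left(F \right)} = \frac{16 + F}{-24 + F}$ ($P{\left(F \right)} = \frac{F + \left(4 - -12\right)}{F - 24} = \frac{F + \left(4 + 12\right)}{-24 + F} = \frac{F + 16}{-24 + F} = \frac{16 + F}{-24 + F}$)
$P{\left(553 \right)} - 364782 = \frac{16 + 553}{-24 + 553} - 364782 = \frac{1}{529} \cdot 569 - 364782 = \frac{569}{529} - 364782 = - \frac{192969109}{529}$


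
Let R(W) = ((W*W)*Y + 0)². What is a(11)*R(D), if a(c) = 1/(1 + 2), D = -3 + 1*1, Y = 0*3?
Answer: 0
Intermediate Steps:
Y = 0
D = -2 (D = -3 + 1 = -2)
a(c) = ⅓ (a(c) = 1/3 = ⅓)
R(W) = 0 (R(W) = ((W*W)*0 + 0)² = (W²*0 + 0)² = (0 + 0)² = 0² = 0)
a(11)*R(D) = (⅓)*0 = 0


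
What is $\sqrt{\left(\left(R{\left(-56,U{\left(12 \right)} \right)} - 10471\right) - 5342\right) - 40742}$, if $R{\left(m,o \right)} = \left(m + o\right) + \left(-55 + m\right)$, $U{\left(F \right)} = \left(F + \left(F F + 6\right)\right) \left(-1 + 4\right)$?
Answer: $2 i \sqrt{14059} \approx 237.14 i$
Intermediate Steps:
$U{\left(F \right)} = 18 + 3 F + 3 F^{2}$ ($U{\left(F \right)} = \left(F + \left(F^{2} + 6\right)\right) 3 = \left(F + \left(6 + F^{2}\right)\right) 3 = \left(6 + F + F^{2}\right) 3 = 18 + 3 F + 3 F^{2}$)
$R{\left(m,o \right)} = -55 + o + 2 m$
$\sqrt{\left(\left(R{\left(-56,U{\left(12 \right)} \right)} - 10471\right) - 5342\right) - 40742} = \sqrt{\left(\left(\left(-55 + \left(18 + 3 \cdot 12 + 3 \cdot 12^{2}\right) + 2 \left(-56\right)\right) - 10471\right) - 5342\right) - 40742} = \sqrt{\left(\left(\left(-55 + \left(18 + 36 + 3 \cdot 144\right) - 112\right) - 10471\right) - 5342\right) - 40742} = \sqrt{\left(\left(\left(-55 + \left(18 + 36 + 432\right) - 112\right) - 10471\right) - 5342\right) - 40742} = \sqrt{\left(\left(\left(-55 + 486 - 112\right) - 10471\right) - 5342\right) - 40742} = \sqrt{\left(\left(319 - 10471\right) - 5342\right) - 40742} = \sqrt{\left(-10152 - 5342\right) - 40742} = \sqrt{-15494 - 40742} = \sqrt{-56236} = 2 i \sqrt{14059}$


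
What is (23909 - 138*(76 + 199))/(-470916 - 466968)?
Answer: 14041/937884 ≈ 0.014971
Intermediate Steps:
(23909 - 138*(76 + 199))/(-470916 - 466968) = (23909 - 138*275)/(-937884) = (23909 - 37950)*(-1/937884) = -14041*(-1/937884) = 14041/937884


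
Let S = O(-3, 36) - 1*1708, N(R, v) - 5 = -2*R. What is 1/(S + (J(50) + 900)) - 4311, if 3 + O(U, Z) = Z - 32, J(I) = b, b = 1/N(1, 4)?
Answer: -10432623/2420 ≈ -4311.0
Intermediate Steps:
N(R, v) = 5 - 2*R
b = ⅓ (b = 1/(5 - 2*1) = 1/(5 - 2) = 1/3 = ⅓ ≈ 0.33333)
J(I) = ⅓
O(U, Z) = -35 + Z (O(U, Z) = -3 + (Z - 32) = -3 + (-32 + Z) = -35 + Z)
S = -1707 (S = (-35 + 36) - 1*1708 = 1 - 1708 = -1707)
1/(S + (J(50) + 900)) - 4311 = 1/(-1707 + (⅓ + 900)) - 4311 = 1/(-1707 + 2701/3) - 4311 = 1/(-2420/3) - 4311 = -3/2420 - 4311 = -10432623/2420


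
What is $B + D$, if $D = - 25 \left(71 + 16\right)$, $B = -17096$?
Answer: $-19271$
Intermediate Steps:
$D = -2175$ ($D = \left(-25\right) 87 = -2175$)
$B + D = -17096 - 2175 = -19271$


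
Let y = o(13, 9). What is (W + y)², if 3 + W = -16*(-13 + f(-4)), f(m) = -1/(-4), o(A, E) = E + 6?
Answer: 46656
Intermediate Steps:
o(A, E) = 6 + E
f(m) = ¼ (f(m) = -1*(-¼) = ¼)
y = 15 (y = 6 + 9 = 15)
W = 201 (W = -3 - 16*(-13 + ¼) = -3 - 16*(-51/4) = -3 + 204 = 201)
(W + y)² = (201 + 15)² = 216² = 46656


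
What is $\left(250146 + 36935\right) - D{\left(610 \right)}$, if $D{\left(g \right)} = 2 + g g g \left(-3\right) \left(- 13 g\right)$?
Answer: $-5399877702921$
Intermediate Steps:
$D{\left(g \right)} = 2 + 39 g^{4}$ ($D{\left(g \right)} = 2 + g^{2} g \left(-3\right) \left(- 13 g\right) = 2 + g^{3} \left(-3\right) \left(- 13 g\right) = 2 + - 3 g^{3} \left(- 13 g\right) = 2 + 39 g^{4}$)
$\left(250146 + 36935\right) - D{\left(610 \right)} = \left(250146 + 36935\right) - \left(2 + 39 \cdot 610^{4}\right) = 287081 - \left(2 + 39 \cdot 138458410000\right) = 287081 - \left(2 + 5399877990000\right) = 287081 - 5399877990002 = -5399877702921$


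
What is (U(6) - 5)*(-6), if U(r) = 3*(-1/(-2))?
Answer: 21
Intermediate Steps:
U(r) = 3/2 (U(r) = 3*(-1*(-½)) = 3*(½) = 3/2)
(U(6) - 5)*(-6) = (3/2 - 5)*(-6) = -7/2*(-6) = 21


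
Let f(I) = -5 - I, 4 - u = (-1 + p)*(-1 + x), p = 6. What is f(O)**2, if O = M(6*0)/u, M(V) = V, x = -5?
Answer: 25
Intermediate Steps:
u = 34 (u = 4 - (-1 + 6)*(-1 - 5) = 4 - 5*(-6) = 4 - 1*(-30) = 4 + 30 = 34)
O = 0 (O = (6*0)/34 = 0*(1/34) = 0)
f(O)**2 = (-5 - 1*0)**2 = (-5 + 0)**2 = (-5)**2 = 25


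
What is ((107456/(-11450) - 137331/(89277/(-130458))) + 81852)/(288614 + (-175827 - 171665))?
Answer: -24066555345299/5015530525725 ≈ -4.7984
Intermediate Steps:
((107456/(-11450) - 137331/(89277/(-130458))) + 81852)/(288614 + (-175827 - 171665)) = ((107456*(-1/11450) - 137331/(89277*(-1/130458))) + 81852)/(288614 - 347492) = ((-53728/5725 - 137331/(-29759/43486)) + 81852)/(-58878) = ((-53728/5725 - 137331*(-43486/29759)) + 81852)*(-1/58878) = ((-53728/5725 + 5971975866/29759) + 81852)*(-1/58878) = (34187962941298/170370275 + 81852)*(-1/58878) = (48133110690598/170370275)*(-1/58878) = -24066555345299/5015530525725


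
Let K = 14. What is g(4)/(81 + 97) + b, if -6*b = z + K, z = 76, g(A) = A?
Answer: -1333/89 ≈ -14.978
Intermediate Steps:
b = -15 (b = -(76 + 14)/6 = -⅙*90 = -15)
g(4)/(81 + 97) + b = 4/(81 + 97) - 15 = 4/178 - 15 = 4*(1/178) - 15 = 2/89 - 15 = -1333/89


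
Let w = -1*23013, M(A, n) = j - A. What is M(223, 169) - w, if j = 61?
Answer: 22851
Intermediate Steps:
M(A, n) = 61 - A
w = -23013
M(223, 169) - w = (61 - 1*223) - 1*(-23013) = (61 - 223) + 23013 = -162 + 23013 = 22851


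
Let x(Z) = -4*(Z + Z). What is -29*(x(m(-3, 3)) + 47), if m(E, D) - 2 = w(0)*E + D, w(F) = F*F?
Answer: -203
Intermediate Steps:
w(F) = F²
m(E, D) = 2 + D (m(E, D) = 2 + (0²*E + D) = 2 + (0*E + D) = 2 + (0 + D) = 2 + D)
x(Z) = -8*Z
-29*(x(m(-3, 3)) + 47) = -29*(-8*(2 + 3) + 47) = -29*(-8*5 + 47) = -29*(-40 + 47) = -29*7 = -203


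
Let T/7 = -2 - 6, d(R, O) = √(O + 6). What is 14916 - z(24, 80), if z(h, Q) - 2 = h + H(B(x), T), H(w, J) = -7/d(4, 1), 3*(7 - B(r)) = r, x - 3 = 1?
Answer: 14890 + √7 ≈ 14893.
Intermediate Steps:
x = 4 (x = 3 + 1 = 4)
d(R, O) = √(6 + O)
T = -56 (T = 7*(-2 - 6) = 7*(-8) = -56)
B(r) = 7 - r/3
H(w, J) = -√7 (H(w, J) = -7/√(6 + 1) = -7*√7/7 = -√7)
z(h, Q) = 2 + h - √7 (z(h, Q) = 2 + (h - √7) = 2 + h - √7)
14916 - z(24, 80) = 14916 - (2 + 24 - √7) = 14916 - (26 - √7) = 14916 + (-26 + √7) = 14890 + √7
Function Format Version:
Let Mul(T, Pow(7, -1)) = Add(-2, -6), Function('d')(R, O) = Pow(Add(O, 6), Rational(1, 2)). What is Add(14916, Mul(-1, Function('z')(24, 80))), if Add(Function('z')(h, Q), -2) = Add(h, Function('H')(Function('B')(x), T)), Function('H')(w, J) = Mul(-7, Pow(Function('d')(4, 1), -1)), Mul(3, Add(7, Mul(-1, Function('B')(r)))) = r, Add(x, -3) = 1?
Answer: Add(14890, Pow(7, Rational(1, 2))) ≈ 14893.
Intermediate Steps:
x = 4 (x = Add(3, 1) = 4)
Function('d')(R, O) = Pow(Add(6, O), Rational(1, 2))
T = -56 (T = Mul(7, Add(-2, -6)) = Mul(7, -8) = -56)
Function('B')(r) = Add(7, Mul(Rational(-1, 3), r))
Function('H')(w, J) = Mul(-1, Pow(7, Rational(1, 2))) (Function('H')(w, J) = Mul(-7, Pow(Pow(Add(6, 1), Rational(1, 2)), -1)) = Mul(-7, Pow(Pow(7, Rational(1, 2)), -1)) = Mul(-7, Mul(Rational(1, 7), Pow(7, Rational(1, 2)))) = Mul(-1, Pow(7, Rational(1, 2))))
Function('z')(h, Q) = Add(2, h, Mul(-1, Pow(7, Rational(1, 2)))) (Function('z')(h, Q) = Add(2, Add(h, Mul(-1, Pow(7, Rational(1, 2))))) = Add(2, h, Mul(-1, Pow(7, Rational(1, 2)))))
Add(14916, Mul(-1, Function('z')(24, 80))) = Add(14916, Mul(-1, Add(2, 24, Mul(-1, Pow(7, Rational(1, 2)))))) = Add(14916, Mul(-1, Add(26, Mul(-1, Pow(7, Rational(1, 2)))))) = Add(14916, Add(-26, Pow(7, Rational(1, 2)))) = Add(14890, Pow(7, Rational(1, 2)))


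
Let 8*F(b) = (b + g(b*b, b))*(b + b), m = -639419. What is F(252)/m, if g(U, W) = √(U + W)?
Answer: -15876/639419 - 378*√1771/639419 ≈ -0.049707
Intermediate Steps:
F(b) = b*(b + √(b + b²))/4 (F(b) = ((b + √(b*b + b))*(b + b))/8 = ((b + √(b² + b))*(2*b))/8 = ((b + √(b + b²))*(2*b))/8 = (2*b*(b + √(b + b²)))/8 = b*(b + √(b + b²))/4)
F(252)/m = ((¼)*252*(252 + √(252*(1 + 252))))/(-639419) = ((¼)*252*(252 + √(252*253)))*(-1/639419) = ((¼)*252*(252 + √63756))*(-1/639419) = ((¼)*252*(252 + 6*√1771))*(-1/639419) = (15876 + 378*√1771)*(-1/639419) = -15876/639419 - 378*√1771/639419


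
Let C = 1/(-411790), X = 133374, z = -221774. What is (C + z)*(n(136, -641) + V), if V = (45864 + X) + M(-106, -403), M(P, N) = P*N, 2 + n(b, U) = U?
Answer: -20211258227620293/411790 ≈ -4.9081e+10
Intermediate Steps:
n(b, U) = -2 + U
M(P, N) = N*P
V = 221956 (V = (45864 + 133374) - 403*(-106) = 179238 + 42718 = 221956)
C = -1/411790 ≈ -2.4284e-6
(C + z)*(n(136, -641) + V) = (-1/411790 - 221774)*((-2 - 641) + 221956) = -91324315461*(-643 + 221956)/411790 = -91324315461/411790*221313 = -20211258227620293/411790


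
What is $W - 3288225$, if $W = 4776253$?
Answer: $1488028$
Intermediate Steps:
$W - 3288225 = 4776253 - 3288225 = 1488028$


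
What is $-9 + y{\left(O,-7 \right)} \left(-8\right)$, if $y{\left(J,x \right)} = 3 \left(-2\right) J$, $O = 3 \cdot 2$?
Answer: $279$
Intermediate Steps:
$O = 6$
$y{\left(J,x \right)} = - 6 J$
$-9 + y{\left(O,-7 \right)} \left(-8\right) = -9 + \left(-6\right) 6 \left(-8\right) = -9 - -288 = -9 + 288 = 279$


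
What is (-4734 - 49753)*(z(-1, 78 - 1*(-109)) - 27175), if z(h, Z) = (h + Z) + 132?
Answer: 1463357359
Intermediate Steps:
z(h, Z) = 132 + Z + h (z(h, Z) = (Z + h) + 132 = 132 + Z + h)
(-4734 - 49753)*(z(-1, 78 - 1*(-109)) - 27175) = (-4734 - 49753)*((132 + (78 - 1*(-109)) - 1) - 27175) = -54487*((132 + (78 + 109) - 1) - 27175) = -54487*((132 + 187 - 1) - 27175) = -54487*(318 - 27175) = -54487*(-26857) = 1463357359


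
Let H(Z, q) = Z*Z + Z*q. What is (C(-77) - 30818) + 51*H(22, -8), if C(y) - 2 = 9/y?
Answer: -1163325/77 ≈ -15108.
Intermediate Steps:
H(Z, q) = Z² + Z*q
C(y) = 2 + 9/y
(C(-77) - 30818) + 51*H(22, -8) = ((2 + 9/(-77)) - 30818) + 51*(22*(22 - 8)) = ((2 + 9*(-1/77)) - 30818) + 51*(22*14) = ((2 - 9/77) - 30818) + 51*308 = (145/77 - 30818) + 15708 = -2372841/77 + 15708 = -1163325/77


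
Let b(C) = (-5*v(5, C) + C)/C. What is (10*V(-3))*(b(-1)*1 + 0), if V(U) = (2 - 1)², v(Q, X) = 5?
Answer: 260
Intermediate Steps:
V(U) = 1 (V(U) = 1² = 1)
b(C) = (-25 + C)/C (b(C) = (-5*5 + C)/C = (-25 + C)/C)
(10*V(-3))*(b(-1)*1 + 0) = (10*1)*(((-25 - 1)/(-1))*1 + 0) = 10*(-1*(-26)*1 + 0) = 10*(26*1 + 0) = 10*(26 + 0) = 10*26 = 260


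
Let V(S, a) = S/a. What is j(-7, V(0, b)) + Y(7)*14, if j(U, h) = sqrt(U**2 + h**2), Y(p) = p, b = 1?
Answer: 105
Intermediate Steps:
j(-7, V(0, b)) + Y(7)*14 = sqrt((-7)**2 + (0/1)**2) + 7*14 = sqrt(49 + (0*1)**2) + 98 = sqrt(49 + 0**2) + 98 = sqrt(49 + 0) + 98 = sqrt(49) + 98 = 7 + 98 = 105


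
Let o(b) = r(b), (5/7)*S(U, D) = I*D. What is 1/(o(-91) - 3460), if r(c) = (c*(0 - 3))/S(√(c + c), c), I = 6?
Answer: -14/48445 ≈ -0.00028899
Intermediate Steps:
S(U, D) = 42*D/5 (S(U, D) = 7*(6*D)/5 = 42*D/5)
r(c) = -5/14 (r(c) = (c*(0 - 3))/((42*c/5)) = (c*(-3))*(5/(42*c)) = (-3*c)*(5/(42*c)) = -5/14)
o(b) = -5/14
1/(o(-91) - 3460) = 1/(-5/14 - 3460) = 1/(-48445/14) = -14/48445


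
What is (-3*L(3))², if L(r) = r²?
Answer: 729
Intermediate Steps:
(-3*L(3))² = (-3*3²)² = (-3*9)² = (-27)² = 729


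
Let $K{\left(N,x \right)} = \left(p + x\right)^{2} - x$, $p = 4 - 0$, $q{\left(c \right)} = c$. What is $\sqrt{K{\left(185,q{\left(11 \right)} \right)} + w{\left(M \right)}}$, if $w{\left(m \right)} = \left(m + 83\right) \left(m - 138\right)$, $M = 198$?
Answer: $\sqrt{17074} \approx 130.67$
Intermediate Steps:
$p = 4$ ($p = 4 + 0 = 4$)
$K{\left(N,x \right)} = \left(4 + x\right)^{2} - x$
$w{\left(m \right)} = \left(-138 + m\right) \left(83 + m\right)$ ($w{\left(m \right)} = \left(83 + m\right) \left(-138 + m\right) = \left(-138 + m\right) \left(83 + m\right)$)
$\sqrt{K{\left(185,q{\left(11 \right)} \right)} + w{\left(M \right)}} = \sqrt{\left(\left(4 + 11\right)^{2} - 11\right) - \left(22344 - 39204\right)} = \sqrt{\left(15^{2} - 11\right) - -16860} = \sqrt{\left(225 - 11\right) + 16860} = \sqrt{214 + 16860} = \sqrt{17074}$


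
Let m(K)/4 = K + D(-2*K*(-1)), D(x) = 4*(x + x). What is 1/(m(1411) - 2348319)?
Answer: -1/2252371 ≈ -4.4398e-7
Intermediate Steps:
D(x) = 8*x (D(x) = 4*(2*x) = 8*x)
m(K) = 68*K (m(K) = 4*(K + 8*(-2*K*(-1))) = 4*(K + 8*(2*K)) = 4*(K + 16*K) = 4*(17*K) = 68*K)
1/(m(1411) - 2348319) = 1/(68*1411 - 2348319) = 1/(95948 - 2348319) = 1/(-2252371) = -1/2252371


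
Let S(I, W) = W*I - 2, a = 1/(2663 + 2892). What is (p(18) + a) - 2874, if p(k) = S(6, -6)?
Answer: -16176159/5555 ≈ -2912.0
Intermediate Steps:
a = 1/5555 ≈ 0.00018002
S(I, W) = -2 + I*W (S(I, W) = I*W - 2 = -2 + I*W)
p(k) = -38 (p(k) = -2 + 6*(-6) = -2 - 36 = -38)
(p(18) + a) - 2874 = (-38 + 1/5555) - 2874 = -211089/5555 - 2874 = -16176159/5555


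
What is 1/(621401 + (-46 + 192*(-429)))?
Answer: 1/538987 ≈ 1.8553e-6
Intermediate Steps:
1/(621401 + (-46 + 192*(-429))) = 1/(621401 + (-46 - 82368)) = 1/(621401 - 82414) = 1/538987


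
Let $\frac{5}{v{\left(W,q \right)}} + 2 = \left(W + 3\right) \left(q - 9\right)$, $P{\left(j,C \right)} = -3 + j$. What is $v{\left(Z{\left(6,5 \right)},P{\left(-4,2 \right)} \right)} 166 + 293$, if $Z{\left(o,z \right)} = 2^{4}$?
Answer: $\frac{44414}{153} \approx 290.29$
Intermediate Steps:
$Z{\left(o,z \right)} = 16$
$v{\left(W,q \right)} = \frac{5}{-2 + \left(-9 + q\right) \left(3 + W\right)}$ ($v{\left(W,q \right)} = \frac{5}{-2 + \left(W + 3\right) \left(q - 9\right)} = \frac{5}{-2 + \left(3 + W\right) \left(-9 + q\right)} = \frac{5}{-2 + \left(-9 + q\right) \left(3 + W\right)}$)
$v{\left(Z{\left(6,5 \right)},P{\left(-4,2 \right)} \right)} 166 + 293 = \frac{5}{-29 - 144 + 3 \left(-3 - 4\right) + 16 \left(-3 - 4\right)} 166 + 293 = \frac{5}{-29 - 144 + 3 \left(-7\right) + 16 \left(-7\right)} 166 + 293 = \frac{5}{-29 - 144 - 21 - 112} \cdot 166 + 293 = \frac{5}{-306} \cdot 166 + 293 = 5 \left(- \frac{1}{306}\right) 166 + 293 = \left(- \frac{5}{306}\right) 166 + 293 = - \frac{415}{153} + 293 = \frac{44414}{153}$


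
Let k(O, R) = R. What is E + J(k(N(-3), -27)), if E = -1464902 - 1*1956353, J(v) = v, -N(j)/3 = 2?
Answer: -3421282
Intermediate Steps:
N(j) = -6 (N(j) = -3*2 = -6)
E = -3421255 (E = -1464902 - 1956353 = -3421255)
E + J(k(N(-3), -27)) = -3421255 - 27 = -3421282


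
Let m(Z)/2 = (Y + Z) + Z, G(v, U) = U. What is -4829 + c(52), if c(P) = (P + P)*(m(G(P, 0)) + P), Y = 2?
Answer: 995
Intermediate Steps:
m(Z) = 4 + 4*Z (m(Z) = 2*((2 + Z) + Z) = 2*(2 + 2*Z) = 4 + 4*Z)
c(P) = 2*P*(4 + P) (c(P) = (P + P)*((4 + 4*0) + P) = (2*P)*((4 + 0) + P) = (2*P)*(4 + P) = 2*P*(4 + P))
-4829 + c(52) = -4829 + 2*52*(4 + 52) = -4829 + 2*52*56 = -4829 + 5824 = 995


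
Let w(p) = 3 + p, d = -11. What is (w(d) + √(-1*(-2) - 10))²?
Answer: 56 - 32*I*√2 ≈ 56.0 - 45.255*I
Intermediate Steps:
(w(d) + √(-1*(-2) - 10))² = ((3 - 11) + √(-1*(-2) - 10))² = (-8 + √(2 - 10))² = (-8 + √(-8))² = (-8 + 2*I*√2)²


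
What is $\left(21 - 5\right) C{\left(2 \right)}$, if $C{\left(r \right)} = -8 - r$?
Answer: $-160$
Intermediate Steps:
$\left(21 - 5\right) C{\left(2 \right)} = \left(21 - 5\right) \left(-8 - 2\right) = 16 \left(-8 - 2\right) = 16 \left(-10\right) = -160$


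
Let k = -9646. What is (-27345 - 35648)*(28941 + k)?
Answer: -1215449935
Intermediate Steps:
(-27345 - 35648)*(28941 + k) = (-27345 - 35648)*(28941 - 9646) = -62993*19295 = -1215449935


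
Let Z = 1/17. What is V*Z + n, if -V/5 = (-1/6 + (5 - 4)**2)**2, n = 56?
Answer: 34147/612 ≈ 55.796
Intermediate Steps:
Z = 1/17 ≈ 0.058824
V = -125/36 (V = -5*(-1/6 + (5 - 4)**2)**2 = -5*(-1*1/6 + 1**2)**2 = -5*(-1/6 + 1)**2 = -5*(5/6)**2 = -5*25/36 = -125/36 ≈ -3.4722)
V*Z + n = -125/36*1/17 + 56 = -125/612 + 56 = 34147/612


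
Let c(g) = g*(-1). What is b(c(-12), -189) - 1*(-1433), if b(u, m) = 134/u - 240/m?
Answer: 182125/126 ≈ 1445.4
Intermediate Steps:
c(g) = -g
b(u, m) = -240/m + 134/u
b(c(-12), -189) - 1*(-1433) = (-240/(-189) + 134/((-1*(-12)))) - 1*(-1433) = (-240*(-1/189) + 134/12) + 1433 = (80/63 + 134*(1/12)) + 1433 = (80/63 + 67/6) + 1433 = 1567/126 + 1433 = 182125/126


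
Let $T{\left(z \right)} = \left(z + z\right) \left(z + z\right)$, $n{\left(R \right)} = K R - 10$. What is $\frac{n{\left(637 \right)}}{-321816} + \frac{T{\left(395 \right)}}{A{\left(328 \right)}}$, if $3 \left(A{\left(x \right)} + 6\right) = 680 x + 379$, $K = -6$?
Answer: $\frac{25141340393}{2995584009} \approx 8.3928$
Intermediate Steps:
$n{\left(R \right)} = -10 - 6 R$ ($n{\left(R \right)} = - 6 R - 10 = -10 - 6 R$)
$T{\left(z \right)} = 4 z^{2}$ ($T{\left(z \right)} = 2 z 2 z = 4 z^{2}$)
$A{\left(x \right)} = \frac{361}{3} + \frac{680 x}{3}$ ($A{\left(x \right)} = -6 + \frac{680 x + 379}{3} = -6 + \frac{379 + 680 x}{3} = -6 + \left(\frac{379}{3} + \frac{680 x}{3}\right) = \frac{361}{3} + \frac{680 x}{3}$)
$\frac{n{\left(637 \right)}}{-321816} + \frac{T{\left(395 \right)}}{A{\left(328 \right)}} = \frac{-10 - 3822}{-321816} + \frac{4 \cdot 395^{2}}{\frac{361}{3} + \frac{680}{3} \cdot 328} = \left(-10 - 3822\right) \left(- \frac{1}{321816}\right) + \frac{4 \cdot 156025}{\frac{361}{3} + \frac{223040}{3}} = \left(-3832\right) \left(- \frac{1}{321816}\right) + \frac{624100}{74467} = \frac{479}{40227} + 624100 \cdot \frac{1}{74467} = \frac{479}{40227} + \frac{624100}{74467} = \frac{25141340393}{2995584009}$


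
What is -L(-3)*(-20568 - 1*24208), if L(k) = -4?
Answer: -179104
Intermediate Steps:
-L(-3)*(-20568 - 1*24208) = -(-4)*(-20568 - 1*24208) = -(-4)*(-20568 - 24208) = -(-4)*(-44776) = -1*179104 = -179104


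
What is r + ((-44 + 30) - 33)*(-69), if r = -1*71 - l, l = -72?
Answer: 3244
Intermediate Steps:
r = 1 (r = -1*71 - 1*(-72) = -71 + 72 = 1)
r + ((-44 + 30) - 33)*(-69) = 1 + ((-44 + 30) - 33)*(-69) = 1 + (-14 - 33)*(-69) = 1 - 47*(-69) = 1 + 3243 = 3244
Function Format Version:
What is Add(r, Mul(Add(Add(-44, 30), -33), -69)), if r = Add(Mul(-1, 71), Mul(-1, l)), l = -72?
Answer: 3244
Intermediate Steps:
r = 1 (r = Add(Mul(-1, 71), Mul(-1, -72)) = Add(-71, 72) = 1)
Add(r, Mul(Add(Add(-44, 30), -33), -69)) = Add(1, Mul(Add(Add(-44, 30), -33), -69)) = Add(1, Mul(Add(-14, -33), -69)) = Add(1, Mul(-47, -69)) = Add(1, 3243) = 3244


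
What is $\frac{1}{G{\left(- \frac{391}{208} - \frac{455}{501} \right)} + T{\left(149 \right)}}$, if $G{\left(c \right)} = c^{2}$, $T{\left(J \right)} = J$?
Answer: $\frac{10859307264}{1702445044297} \approx 0.0063787$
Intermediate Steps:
$\frac{1}{G{\left(- \frac{391}{208} - \frac{455}{501} \right)} + T{\left(149 \right)}} = \frac{1}{\left(- \frac{391}{208} - \frac{455}{501}\right)^{2} + 149} = \frac{1}{\left(- \frac{290531}{104208}\right)^{2} + 149} = \frac{1}{\frac{84408261961}{10859307264} + 149} = \frac{1}{\frac{1702445044297}{10859307264}} = \frac{10859307264}{1702445044297}$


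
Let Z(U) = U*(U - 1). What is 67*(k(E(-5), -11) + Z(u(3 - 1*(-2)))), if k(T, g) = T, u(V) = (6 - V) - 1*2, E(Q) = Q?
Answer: -201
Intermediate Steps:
u(V) = 4 - V (u(V) = (6 - V) - 2 = 4 - V)
Z(U) = U*(-1 + U)
67*(k(E(-5), -11) + Z(u(3 - 1*(-2)))) = 67*(-5 + (4 - (3 - 1*(-2)))*(-1 + (4 - (3 - 1*(-2))))) = 67*(-5 + (4 - (3 + 2))*(-1 + (4 - (3 + 2)))) = 67*(-5 + (4 - 1*5)*(-1 + (4 - 1*5))) = 67*(-5 + (4 - 5)*(-1 + (4 - 5))) = 67*(-5 - (-1 - 1)) = 67*(-5 - 1*(-2)) = 67*(-5 + 2) = 67*(-3) = -201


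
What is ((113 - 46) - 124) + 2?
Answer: -55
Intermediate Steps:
((113 - 46) - 124) + 2 = (67 - 124) + 2 = -57 + 2 = -55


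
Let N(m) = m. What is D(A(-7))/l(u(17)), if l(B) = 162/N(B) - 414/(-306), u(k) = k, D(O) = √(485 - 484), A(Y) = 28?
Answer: 17/185 ≈ 0.091892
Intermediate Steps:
D(O) = 1 (D(O) = √1 = 1)
l(B) = 23/17 + 162/B (l(B) = 162/B - 414/(-306) = 162/B - 414*(-1/306) = 162/B + 23/17 = 23/17 + 162/B)
D(A(-7))/l(u(17)) = 1/(23/17 + 162/17) = 1/(185/17) = 1*(17/185) = 17/185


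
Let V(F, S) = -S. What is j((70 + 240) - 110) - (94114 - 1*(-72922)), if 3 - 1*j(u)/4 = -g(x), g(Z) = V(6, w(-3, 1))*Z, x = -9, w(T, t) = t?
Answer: -166988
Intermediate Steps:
g(Z) = -Z (g(Z) = (-1*1)*Z = -Z)
j(u) = 48 (j(u) = 12 - (-4)*(-1*(-9)) = 12 - (-4)*9 = 12 - 4*(-9) = 12 + 36 = 48)
j((70 + 240) - 110) - (94114 - 1*(-72922)) = 48 - (94114 - 1*(-72922)) = 48 - (94114 + 72922) = 48 - 1*167036 = 48 - 167036 = -166988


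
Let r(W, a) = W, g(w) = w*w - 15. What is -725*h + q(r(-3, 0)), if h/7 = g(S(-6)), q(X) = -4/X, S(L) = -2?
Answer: 167479/3 ≈ 55826.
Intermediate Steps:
g(w) = -15 + w² (g(w) = w² - 15 = -15 + w²)
h = -77 (h = 7*(-15 + (-2)²) = 7*(-15 + 4) = 7*(-11) = -77)
-725*h + q(r(-3, 0)) = -725*(-77) - 4/(-3) = 55825 - 4*(-⅓) = 55825 + 4/3 = 167479/3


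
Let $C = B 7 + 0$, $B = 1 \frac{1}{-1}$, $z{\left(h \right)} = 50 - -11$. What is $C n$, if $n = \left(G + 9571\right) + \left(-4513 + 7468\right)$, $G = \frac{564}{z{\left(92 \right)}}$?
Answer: $- \frac{5352550}{61} \approx -87747.0$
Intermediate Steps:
$z{\left(h \right)} = 61$ ($z{\left(h \right)} = 50 + 11 = 61$)
$G = \frac{564}{61} \approx 9.2459$
$B = -1$ ($B = 1 \left(-1\right) = -1$)
$n = \frac{764650}{61}$ ($n = \left(\frac{564}{61} + 9571\right) + \left(-4513 + 7468\right) = \frac{584395}{61} + 2955 = \frac{764650}{61} \approx 12535.0$)
$C = -7$ ($C = \left(-1\right) 7 + 0 = -7 + 0 = -7$)
$C n = \left(-7\right) \frac{764650}{61} = - \frac{5352550}{61}$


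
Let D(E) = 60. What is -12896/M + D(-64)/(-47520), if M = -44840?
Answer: 1271099/4439160 ≈ 0.28634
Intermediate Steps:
-12896/M + D(-64)/(-47520) = -12896/(-44840) + 60/(-47520) = -12896*(-1/44840) + 60*(-1/47520) = 1612/5605 - 1/792 = 1271099/4439160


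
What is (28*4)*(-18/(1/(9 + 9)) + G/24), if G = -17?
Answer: -109102/3 ≈ -36367.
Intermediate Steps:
(28*4)*(-18/(1/(9 + 9)) + G/24) = (28*4)*(-18/(1/(9 + 9)) - 17/24) = 112*(-18/(1/18) - 17*1/24) = 112*(-18/1/18 - 17/24) = 112*(-18*18 - 17/24) = 112*(-324 - 17/24) = 112*(-7793/24) = -109102/3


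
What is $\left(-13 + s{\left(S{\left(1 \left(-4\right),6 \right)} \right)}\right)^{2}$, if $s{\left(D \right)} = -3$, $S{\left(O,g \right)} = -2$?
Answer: $256$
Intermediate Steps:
$\left(-13 + s{\left(S{\left(1 \left(-4\right),6 \right)} \right)}\right)^{2} = \left(-13 - 3\right)^{2} = \left(-16\right)^{2} = 256$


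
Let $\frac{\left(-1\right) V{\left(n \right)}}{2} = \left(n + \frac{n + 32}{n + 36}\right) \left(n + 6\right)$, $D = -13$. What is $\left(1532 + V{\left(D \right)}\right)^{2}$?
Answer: $\frac{980691856}{529} \approx 1.8539 \cdot 10^{6}$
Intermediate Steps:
$V{\left(n \right)} = - 2 \left(6 + n\right) \left(n + \frac{32 + n}{36 + n}\right)$ ($V{\left(n \right)} = - 2 \left(n + \frac{n + 32}{n + 36}\right) \left(n + 6\right) = - 2 \left(n + \frac{32 + n}{36 + n}\right) \left(6 + n\right) = - 2 \left(6 + n\right) \left(n + \frac{32 + n}{36 + n}\right)$)
$\left(1532 + V{\left(D \right)}\right)^{2} = \left(1532 + \frac{2 \left(-192 - \left(-13\right)^{3} - -3302 - 43 \left(-13\right)^{2}\right)}{36 - 13}\right)^{2} = \left(1532 + \frac{2 \left(-192 - -2197 + 3302 - 7267\right)}{23}\right)^{2} = \left(1532 + 2 \cdot \frac{1}{23} \left(-192 + 2197 + 3302 - 7267\right)\right)^{2} = \left(1532 + 2 \cdot \frac{1}{23} \left(-1960\right)\right)^{2} = \left(1532 - \frac{3920}{23}\right)^{2} = \left(\frac{31316}{23}\right)^{2} = \frac{980691856}{529}$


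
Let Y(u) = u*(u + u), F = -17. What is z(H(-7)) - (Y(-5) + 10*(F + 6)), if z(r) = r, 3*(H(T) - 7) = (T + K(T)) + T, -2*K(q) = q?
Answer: 127/2 ≈ 63.500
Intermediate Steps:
K(q) = -q/2
H(T) = 7 + T/2 (H(T) = 7 + ((T - T/2) + T)/3 = 7 + (T/2 + T)/3 = 7 + (3*T/2)/3 = 7 + T/2)
Y(u) = 2*u² (Y(u) = u*(2*u) = 2*u²)
z(H(-7)) - (Y(-5) + 10*(F + 6)) = (7 + (½)*(-7)) - (2*(-5)² + 10*(-17 + 6)) = (7 - 7/2) - (2*25 + 10*(-11)) = 7/2 - (50 - 110) = 7/2 - 1*(-60) = 7/2 + 60 = 127/2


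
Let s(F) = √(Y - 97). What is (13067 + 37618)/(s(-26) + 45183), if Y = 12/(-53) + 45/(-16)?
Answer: 388401020208/346239008701 - 40548*I*√4496149/346239008701 ≈ 1.1218 - 0.00024832*I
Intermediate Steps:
Y = -2577/848 (Y = 12*(-1/53) + 45*(-1/16) = -12/53 - 45/16 = -2577/848 ≈ -3.0389)
s(F) = I*√4496149/212 (s(F) = √(-2577/848 - 97) = √(-84833/848) = I*√4496149/212)
(13067 + 37618)/(s(-26) + 45183) = (13067 + 37618)/(I*√4496149/212 + 45183) = 50685/(45183 + I*√4496149/212)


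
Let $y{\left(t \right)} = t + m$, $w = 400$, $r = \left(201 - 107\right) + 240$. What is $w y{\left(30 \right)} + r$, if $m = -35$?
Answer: $-1666$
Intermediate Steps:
$r = 334$ ($r = 94 + 240 = 334$)
$y{\left(t \right)} = -35 + t$ ($y{\left(t \right)} = t - 35 = -35 + t$)
$w y{\left(30 \right)} + r = 400 \left(-35 + 30\right) + 334 = 400 \left(-5\right) + 334 = -2000 + 334 = -1666$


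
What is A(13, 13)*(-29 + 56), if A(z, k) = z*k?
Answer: 4563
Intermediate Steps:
A(z, k) = k*z
A(13, 13)*(-29 + 56) = (13*13)*(-29 + 56) = 169*27 = 4563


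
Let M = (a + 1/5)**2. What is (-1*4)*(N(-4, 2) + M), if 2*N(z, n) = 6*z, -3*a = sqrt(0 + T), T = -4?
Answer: 11164/225 + 16*I/15 ≈ 49.618 + 1.0667*I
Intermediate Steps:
a = -2*I/3 (a = -sqrt(0 - 4)/3 = -2*I/3 ≈ -0.66667*I)
N(z, n) = 3*z (N(z, n) = (6*z)/2 = 3*z)
M = (1/5 - 2*I/3)**2 (M = (-2*I/3 + 1/5)**2 = (1/5 - 2*I/3)**2 ≈ -0.40444 - 0.26667*I)
(-1*4)*(N(-4, 2) + M) = (-1*4)*(3*(-4) + (3 - 10*I)**2/225) = -4*(-12 + (3 - 10*I)**2/225) = 48 - 4*(3 - 10*I)**2/225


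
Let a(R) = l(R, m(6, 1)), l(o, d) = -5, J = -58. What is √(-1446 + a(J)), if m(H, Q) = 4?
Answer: I*√1451 ≈ 38.092*I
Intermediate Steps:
a(R) = -5
√(-1446 + a(J)) = √(-1446 - 5) = √(-1451) = I*√1451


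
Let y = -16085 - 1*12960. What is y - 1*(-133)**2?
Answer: -46734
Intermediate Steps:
y = -29045 (y = -16085 - 12960 = -29045)
y - 1*(-133)**2 = -29045 - 1*(-133)**2 = -29045 - 1*17689 = -29045 - 17689 = -46734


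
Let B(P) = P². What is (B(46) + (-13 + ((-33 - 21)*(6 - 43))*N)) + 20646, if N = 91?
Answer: 204567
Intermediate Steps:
(B(46) + (-13 + ((-33 - 21)*(6 - 43))*N)) + 20646 = (46² + (-13 + ((-33 - 21)*(6 - 43))*91)) + 20646 = (2116 + (-13 - 54*(-37)*91)) + 20646 = (2116 + (-13 + 1998*91)) + 20646 = (2116 + (-13 + 181818)) + 20646 = (2116 + 181805) + 20646 = 183921 + 20646 = 204567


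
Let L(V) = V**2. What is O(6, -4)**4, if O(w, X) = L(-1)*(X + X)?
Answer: 4096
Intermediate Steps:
O(w, X) = 2*X (O(w, X) = (-1)**2*(X + X) = 1*(2*X) = 2*X)
O(6, -4)**4 = (2*(-4))**4 = (-8)**4 = 4096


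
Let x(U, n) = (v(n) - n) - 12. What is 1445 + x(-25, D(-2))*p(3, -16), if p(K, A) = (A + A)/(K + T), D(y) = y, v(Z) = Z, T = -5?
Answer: 1253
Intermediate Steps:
p(K, A) = 2*A/(-5 + K) (p(K, A) = (A + A)/(K - 5) = (2*A)/(-5 + K) = 2*A/(-5 + K))
x(U, n) = -12 (x(U, n) = (n - n) - 12 = 0 - 12 = -12)
1445 + x(-25, D(-2))*p(3, -16) = 1445 - 24*(-16)/(-5 + 3) = 1445 - 24*(-16)/(-2) = 1445 - 24*(-16)*(-1)/2 = 1445 - 12*16 = 1445 - 192 = 1253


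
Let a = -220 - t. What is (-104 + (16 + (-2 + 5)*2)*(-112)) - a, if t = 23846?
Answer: 21498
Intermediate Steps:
a = -24066 (a = -220 - 1*23846 = -220 - 23846 = -24066)
(-104 + (16 + (-2 + 5)*2)*(-112)) - a = (-104 + (16 + (-2 + 5)*2)*(-112)) - 1*(-24066) = (-104 + (16 + 3*2)*(-112)) + 24066 = (-104 + (16 + 6)*(-112)) + 24066 = (-104 + 22*(-112)) + 24066 = (-104 - 2464) + 24066 = -2568 + 24066 = 21498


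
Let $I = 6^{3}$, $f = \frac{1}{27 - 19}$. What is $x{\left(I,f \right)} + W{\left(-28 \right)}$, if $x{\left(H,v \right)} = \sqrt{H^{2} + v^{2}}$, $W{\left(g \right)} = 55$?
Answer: $55 + \frac{\sqrt{2985985}}{8} \approx 271.0$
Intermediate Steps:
$f = \frac{1}{8} \approx 0.125$
$I = 216$
$x{\left(I,f \right)} + W{\left(-28 \right)} = \sqrt{216^{2} + \left(\frac{1}{8}\right)^{2}} + 55 = \sqrt{46656 + \frac{1}{64}} + 55 = \sqrt{\frac{2985985}{64}} + 55 = \frac{\sqrt{2985985}}{8} + 55 = 55 + \frac{\sqrt{2985985}}{8}$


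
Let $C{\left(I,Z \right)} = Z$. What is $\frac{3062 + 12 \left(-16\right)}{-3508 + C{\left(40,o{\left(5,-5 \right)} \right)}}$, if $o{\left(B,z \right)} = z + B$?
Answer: $- \frac{1435}{1754} \approx -0.81813$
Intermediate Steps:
$o{\left(B,z \right)} = B + z$
$\frac{3062 + 12 \left(-16\right)}{-3508 + C{\left(40,o{\left(5,-5 \right)} \right)}} = \frac{3062 + 12 \left(-16\right)}{-3508 + \left(5 - 5\right)} = \frac{3062 - 192}{-3508 + 0} = \frac{2870}{-3508} = 2870 \left(- \frac{1}{3508}\right) = - \frac{1435}{1754}$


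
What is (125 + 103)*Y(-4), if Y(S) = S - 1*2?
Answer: -1368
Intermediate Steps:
Y(S) = -2 + S (Y(S) = S - 2 = -2 + S)
(125 + 103)*Y(-4) = (125 + 103)*(-2 - 4) = 228*(-6) = -1368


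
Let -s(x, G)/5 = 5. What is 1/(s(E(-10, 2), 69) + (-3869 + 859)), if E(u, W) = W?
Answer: -1/3035 ≈ -0.00032949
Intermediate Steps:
s(x, G) = -25 (s(x, G) = -5*5 = -25)
1/(s(E(-10, 2), 69) + (-3869 + 859)) = 1/(-25 + (-3869 + 859)) = 1/(-25 - 3010) = 1/(-3035) = -1/3035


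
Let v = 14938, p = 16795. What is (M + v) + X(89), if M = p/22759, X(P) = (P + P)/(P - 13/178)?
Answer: 489312224739/32750201 ≈ 14941.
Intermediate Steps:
X(P) = 2*P/(-13/178 + P) (X(P) = (2*P)/(P - 13*1/178) = (2*P)/(P - 13/178) = (2*P)/(-13/178 + P) = 2*P/(-13/178 + P))
M = 16795/22759 ≈ 0.73795
(M + v) + X(89) = (16795/22759 + 14938) + 356*89/(-13 + 178*89) = 339990737/22759 + 356*89/(-13 + 15842) = 339990737/22759 + 356*89/15829 = 339990737/22759 + 356*89*(1/15829) = 339990737/22759 + 31684/15829 = 489312224739/32750201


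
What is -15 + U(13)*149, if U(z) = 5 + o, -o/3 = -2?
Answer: 1624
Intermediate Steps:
o = 6 (o = -3*(-2) = 6)
U(z) = 11 (U(z) = 5 + 6 = 11)
-15 + U(13)*149 = -15 + 11*149 = -15 + 1639 = 1624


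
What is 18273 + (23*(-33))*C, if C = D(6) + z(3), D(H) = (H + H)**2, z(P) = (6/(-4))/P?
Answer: -181287/2 ≈ -90644.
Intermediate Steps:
z(P) = -3/(2*P) (z(P) = (6*(-1/4))/P = -3/(2*P))
D(H) = 4*H**2 (D(H) = (2*H)**2 = 4*H**2)
C = 287/2 (C = 4*6**2 - 3/2/3 = 4*36 - 3/2*1/3 = 144 - 1/2 = 287/2 ≈ 143.50)
18273 + (23*(-33))*C = 18273 + (23*(-33))*(287/2) = 18273 - 759*287/2 = 18273 - 217833/2 = -181287/2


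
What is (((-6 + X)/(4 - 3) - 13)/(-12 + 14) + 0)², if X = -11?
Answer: 225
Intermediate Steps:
(((-6 + X)/(4 - 3) - 13)/(-12 + 14) + 0)² = (((-6 - 11)/(4 - 3) - 13)/(-12 + 14) + 0)² = ((-17/1 - 13)/2 + 0)² = ((-17*1 - 13)*(½) + 0)² = ((-17 - 13)*(½) + 0)² = (-30*½ + 0)² = (-15 + 0)² = (-15)² = 225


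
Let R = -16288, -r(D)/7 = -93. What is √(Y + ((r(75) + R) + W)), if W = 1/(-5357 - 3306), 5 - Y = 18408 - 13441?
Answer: 3*I*√171767209166/8663 ≈ 143.52*I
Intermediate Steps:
r(D) = 651 (r(D) = -7*(-93) = 651)
Y = -4962 (Y = 5 - (18408 - 13441) = 5 - 1*4967 = 5 - 4967 = -4962)
W = -1/8663 (W = 1/(-8663) = -1/8663 ≈ -0.00011543)
√(Y + ((r(75) + R) + W)) = √(-4962 + ((651 - 16288) - 1/8663)) = √(-4962 + (-15637 - 1/8663)) = √(-4962 - 135463332/8663) = √(-178449138/8663) = 3*I*√171767209166/8663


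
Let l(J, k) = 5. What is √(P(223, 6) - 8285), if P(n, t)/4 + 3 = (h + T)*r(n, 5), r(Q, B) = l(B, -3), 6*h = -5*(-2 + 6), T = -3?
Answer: I*√75813/3 ≈ 91.781*I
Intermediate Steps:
h = -10/3 (h = (-5*(-2 + 6))/6 = (-5*4)/6 = (⅙)*(-20) = -10/3 ≈ -3.3333)
r(Q, B) = 5
P(n, t) = -416/3 (P(n, t) = -12 + 4*((-10/3 - 3)*5) = -12 + 4*(-19/3*5) = -12 + 4*(-95/3) = -12 - 380/3 = -416/3)
√(P(223, 6) - 8285) = √(-416/3 - 8285) = √(-25271/3) = I*√75813/3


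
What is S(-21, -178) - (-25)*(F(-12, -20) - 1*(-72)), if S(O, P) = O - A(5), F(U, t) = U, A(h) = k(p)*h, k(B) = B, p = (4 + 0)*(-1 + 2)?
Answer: 1459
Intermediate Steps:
p = 4 (p = 4*1 = 4)
A(h) = 4*h
S(O, P) = -20 + O (S(O, P) = O - 4*5 = O - 1*20 = O - 20 = -20 + O)
S(-21, -178) - (-25)*(F(-12, -20) - 1*(-72)) = (-20 - 21) - (-25)*(-12 - 1*(-72)) = -41 - (-25)*(-12 + 72) = -41 - (-25)*60 = -41 - 1*(-1500) = -41 + 1500 = 1459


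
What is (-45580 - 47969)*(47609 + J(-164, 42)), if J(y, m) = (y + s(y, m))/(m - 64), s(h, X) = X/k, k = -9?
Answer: -4454491550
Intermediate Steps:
s(h, X) = -X/9 (s(h, X) = X/(-9) = X*(-⅑) = -X/9)
J(y, m) = (y - m/9)/(-64 + m) (J(y, m) = (y - m/9)/(m - 64) = (y - m/9)/(-64 + m))
(-45580 - 47969)*(47609 + J(-164, 42)) = (-45580 - 47969)*(47609 + (-164 - ⅑*42)/(-64 + 42)) = -93549*(47609 + (-164 - 14/3)/(-22)) = -93549*(47609 - 1/22*(-506/3)) = -93549*(47609 + 23/3) = -93549*142850/3 = -4454491550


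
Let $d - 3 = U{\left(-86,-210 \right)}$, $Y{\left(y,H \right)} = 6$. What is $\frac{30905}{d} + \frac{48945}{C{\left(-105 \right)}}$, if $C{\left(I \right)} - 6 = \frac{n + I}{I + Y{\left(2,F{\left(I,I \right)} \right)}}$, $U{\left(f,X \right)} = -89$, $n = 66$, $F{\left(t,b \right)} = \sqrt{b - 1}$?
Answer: $\frac{132384955}{18146} \approx 7295.5$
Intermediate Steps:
$F{\left(t,b \right)} = \sqrt{-1 + b}$
$C{\left(I \right)} = 6 + \frac{66 + I}{6 + I}$ ($C{\left(I \right)} = 6 + \frac{66 + I}{I + 6} = 6 + \frac{66 + I}{6 + I}$)
$d = -86$ ($d = 3 - 89 = -86$)
$\frac{30905}{d} + \frac{48945}{C{\left(-105 \right)}} = \frac{30905}{-86} + \frac{48945}{\frac{1}{6 - 105} \left(102 + 7 \left(-105\right)\right)} = 30905 \left(- \frac{1}{86}\right) + \frac{48945}{\frac{1}{-99} \left(102 - 735\right)} = - \frac{30905}{86} + \frac{48945}{\left(- \frac{1}{99}\right) \left(-633\right)} = - \frac{30905}{86} + \frac{48945}{\frac{211}{33}} = - \frac{30905}{86} + 48945 \cdot \frac{33}{211} = - \frac{30905}{86} + \frac{1615185}{211} = \frac{132384955}{18146}$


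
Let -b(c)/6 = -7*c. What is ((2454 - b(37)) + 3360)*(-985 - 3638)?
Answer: -19693980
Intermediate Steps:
b(c) = 42*c (b(c) = -(-42)*c = 42*c)
((2454 - b(37)) + 3360)*(-985 - 3638) = ((2454 - 42*37) + 3360)*(-985 - 3638) = ((2454 - 1*1554) + 3360)*(-4623) = ((2454 - 1554) + 3360)*(-4623) = (900 + 3360)*(-4623) = 4260*(-4623) = -19693980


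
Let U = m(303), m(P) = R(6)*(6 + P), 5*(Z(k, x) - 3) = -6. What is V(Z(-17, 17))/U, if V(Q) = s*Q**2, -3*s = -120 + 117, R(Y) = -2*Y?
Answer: -9/10300 ≈ -0.00087379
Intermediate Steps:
Z(k, x) = 9/5 (Z(k, x) = 3 + (1/5)*(-6) = 3 - 6/5 = 9/5)
s = 1 (s = -(-120 + 117)/3 = -1/3*(-3) = 1)
m(P) = -72 - 12*P (m(P) = (-2*6)*(6 + P) = -12*(6 + P) = -72 - 12*P)
V(Q) = Q**2 (V(Q) = 1*Q**2 = Q**2)
U = -3708 (U = -72 - 12*303 = -72 - 3636 = -3708)
V(Z(-17, 17))/U = (9/5)**2/(-3708) = (81/25)*(-1/3708) = -9/10300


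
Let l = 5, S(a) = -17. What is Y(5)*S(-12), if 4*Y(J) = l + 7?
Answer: -51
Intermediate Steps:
Y(J) = 3 (Y(J) = (5 + 7)/4 = (1/4)*12 = 3)
Y(5)*S(-12) = 3*(-17) = -51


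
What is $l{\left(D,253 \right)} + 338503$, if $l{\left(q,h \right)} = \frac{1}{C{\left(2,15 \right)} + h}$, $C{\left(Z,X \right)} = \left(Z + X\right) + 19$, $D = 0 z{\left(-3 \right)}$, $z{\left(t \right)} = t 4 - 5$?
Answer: $\frac{97827368}{289} \approx 3.385 \cdot 10^{5}$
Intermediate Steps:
$z{\left(t \right)} = -5 + 4 t$ ($z{\left(t \right)} = 4 t - 5 = -5 + 4 t$)
$D = 0$ ($D = 0 \left(-5 + 4 \left(-3\right)\right) = 0 \left(-5 - 12\right) = 0 \left(-17\right) = 0$)
$C{\left(Z,X \right)} = 19 + X + Z$ ($C{\left(Z,X \right)} = \left(X + Z\right) + 19 = 19 + X + Z$)
$l{\left(q,h \right)} = \frac{1}{36 + h}$ ($l{\left(q,h \right)} = \frac{1}{\left(19 + 15 + 2\right) + h} = \frac{1}{36 + h}$)
$l{\left(D,253 \right)} + 338503 = \frac{1}{36 + 253} + 338503 = \frac{1}{289} + 338503 = \frac{97827368}{289}$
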